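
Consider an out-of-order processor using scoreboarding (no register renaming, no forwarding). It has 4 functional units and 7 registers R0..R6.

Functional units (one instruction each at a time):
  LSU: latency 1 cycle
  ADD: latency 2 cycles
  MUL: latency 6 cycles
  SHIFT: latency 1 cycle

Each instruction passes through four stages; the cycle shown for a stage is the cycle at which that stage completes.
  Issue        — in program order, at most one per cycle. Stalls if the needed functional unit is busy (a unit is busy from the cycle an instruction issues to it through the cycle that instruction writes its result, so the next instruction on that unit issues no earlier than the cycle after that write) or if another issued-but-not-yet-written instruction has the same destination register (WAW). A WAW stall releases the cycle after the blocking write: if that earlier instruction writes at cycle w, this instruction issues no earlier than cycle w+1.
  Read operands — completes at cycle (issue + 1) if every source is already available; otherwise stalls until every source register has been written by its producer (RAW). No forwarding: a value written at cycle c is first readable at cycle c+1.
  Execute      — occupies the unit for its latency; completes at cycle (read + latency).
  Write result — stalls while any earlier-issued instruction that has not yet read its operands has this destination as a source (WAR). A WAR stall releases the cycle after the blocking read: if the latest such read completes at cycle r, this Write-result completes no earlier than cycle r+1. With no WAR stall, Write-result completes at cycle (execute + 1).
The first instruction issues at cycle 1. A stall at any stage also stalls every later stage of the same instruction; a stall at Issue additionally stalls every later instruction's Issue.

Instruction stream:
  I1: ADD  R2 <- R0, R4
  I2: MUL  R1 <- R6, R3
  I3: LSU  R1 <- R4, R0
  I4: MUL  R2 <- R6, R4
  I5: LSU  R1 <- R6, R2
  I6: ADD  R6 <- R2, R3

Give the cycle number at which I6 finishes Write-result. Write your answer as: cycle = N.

cycle = 24

I1 -> (1, 2, 4, 5)
I2 -> (2, 3, 9, 10)
I3 -> (11, 12, 13, 14)  // WAW R1: wait I2 write@10
I4 -> (12, 13, 19, 20)
I5 -> (15, 21, 22, 23)  // struct: LSU busy until I3 writes@14, RAW R2: wait I4 write@20
I6 -> (16, 21, 23, 24)  // RAW R2: wait I4 write@20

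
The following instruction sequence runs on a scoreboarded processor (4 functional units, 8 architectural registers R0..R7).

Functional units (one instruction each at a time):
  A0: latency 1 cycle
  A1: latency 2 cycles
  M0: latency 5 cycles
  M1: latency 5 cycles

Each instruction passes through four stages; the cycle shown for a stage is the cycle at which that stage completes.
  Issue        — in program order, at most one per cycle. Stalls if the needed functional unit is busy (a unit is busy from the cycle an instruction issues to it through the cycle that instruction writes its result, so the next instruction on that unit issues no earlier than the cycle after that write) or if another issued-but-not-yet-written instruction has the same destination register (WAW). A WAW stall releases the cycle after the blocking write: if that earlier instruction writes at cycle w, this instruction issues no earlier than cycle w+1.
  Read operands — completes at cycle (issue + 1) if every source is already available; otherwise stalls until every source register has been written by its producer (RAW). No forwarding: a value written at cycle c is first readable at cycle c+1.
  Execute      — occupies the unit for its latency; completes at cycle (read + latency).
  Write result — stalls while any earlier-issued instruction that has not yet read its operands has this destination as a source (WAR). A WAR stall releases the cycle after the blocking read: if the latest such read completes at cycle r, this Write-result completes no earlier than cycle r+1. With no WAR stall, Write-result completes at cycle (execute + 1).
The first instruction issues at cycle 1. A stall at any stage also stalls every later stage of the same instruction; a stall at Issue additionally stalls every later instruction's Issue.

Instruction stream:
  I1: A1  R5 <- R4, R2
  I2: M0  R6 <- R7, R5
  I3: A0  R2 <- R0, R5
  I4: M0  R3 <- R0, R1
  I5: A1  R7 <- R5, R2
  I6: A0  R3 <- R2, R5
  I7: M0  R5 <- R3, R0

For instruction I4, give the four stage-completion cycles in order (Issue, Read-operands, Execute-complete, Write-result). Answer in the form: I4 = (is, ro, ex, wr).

c1: I1 dispatched to A1
c2: I1 operands ready · I2 dispatched to M0
c3: I3 dispatched to A0
c4: I1 complete
c5: R5←I1
c6: I2 operands ready · I3 operands ready
c7: I3 complete
c8: R2←I3
c11: I2 complete
c12: R6←I2
c13: I4 dispatched to M0
c14: I4 operands ready · I5 dispatched to A1
c15: I5 operands ready
c17: I5 complete
c18: R7←I5
c19: I4 complete
c20: R3←I4
c21: I6 dispatched to A0
c22: I6 operands ready · I7 dispatched to M0
c23: I6 complete
c24: R3←I6
c25: I7 operands ready
c30: I7 complete
c31: R5←I7

I4 = (13, 14, 19, 20)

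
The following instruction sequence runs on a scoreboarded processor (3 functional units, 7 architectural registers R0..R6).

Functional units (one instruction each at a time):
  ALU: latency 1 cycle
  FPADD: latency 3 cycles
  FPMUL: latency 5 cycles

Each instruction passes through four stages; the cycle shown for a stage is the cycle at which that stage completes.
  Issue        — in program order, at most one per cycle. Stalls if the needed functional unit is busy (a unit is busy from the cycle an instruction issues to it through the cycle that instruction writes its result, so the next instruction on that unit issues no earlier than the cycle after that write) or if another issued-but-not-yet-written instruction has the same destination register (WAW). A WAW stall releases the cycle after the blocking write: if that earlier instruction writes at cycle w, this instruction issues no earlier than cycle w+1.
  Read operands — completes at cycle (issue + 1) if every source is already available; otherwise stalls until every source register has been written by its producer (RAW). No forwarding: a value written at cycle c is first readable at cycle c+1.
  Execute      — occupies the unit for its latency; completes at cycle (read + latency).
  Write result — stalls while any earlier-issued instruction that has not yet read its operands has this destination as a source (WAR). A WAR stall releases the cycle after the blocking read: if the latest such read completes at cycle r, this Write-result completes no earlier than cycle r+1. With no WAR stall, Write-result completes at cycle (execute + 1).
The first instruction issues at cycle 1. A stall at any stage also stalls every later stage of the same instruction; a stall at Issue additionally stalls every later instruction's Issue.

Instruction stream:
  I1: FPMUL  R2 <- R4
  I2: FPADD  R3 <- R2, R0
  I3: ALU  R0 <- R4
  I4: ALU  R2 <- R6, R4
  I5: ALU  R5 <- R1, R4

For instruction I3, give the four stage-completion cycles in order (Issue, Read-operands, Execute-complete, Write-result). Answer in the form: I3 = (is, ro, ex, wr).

[I1] 1/2/7/8
[I2] 2/9/12/13  (RAW R2: wait I1 write@8)
[I3] 3/4/5/10  (WAR R0: wait I2 read@9)
[I4] 11/12/13/14  (struct: ALU busy until I3 writes@10)
[I5] 15/16/17/18  (struct: ALU busy until I4 writes@14)

I3 = (3, 4, 5, 10)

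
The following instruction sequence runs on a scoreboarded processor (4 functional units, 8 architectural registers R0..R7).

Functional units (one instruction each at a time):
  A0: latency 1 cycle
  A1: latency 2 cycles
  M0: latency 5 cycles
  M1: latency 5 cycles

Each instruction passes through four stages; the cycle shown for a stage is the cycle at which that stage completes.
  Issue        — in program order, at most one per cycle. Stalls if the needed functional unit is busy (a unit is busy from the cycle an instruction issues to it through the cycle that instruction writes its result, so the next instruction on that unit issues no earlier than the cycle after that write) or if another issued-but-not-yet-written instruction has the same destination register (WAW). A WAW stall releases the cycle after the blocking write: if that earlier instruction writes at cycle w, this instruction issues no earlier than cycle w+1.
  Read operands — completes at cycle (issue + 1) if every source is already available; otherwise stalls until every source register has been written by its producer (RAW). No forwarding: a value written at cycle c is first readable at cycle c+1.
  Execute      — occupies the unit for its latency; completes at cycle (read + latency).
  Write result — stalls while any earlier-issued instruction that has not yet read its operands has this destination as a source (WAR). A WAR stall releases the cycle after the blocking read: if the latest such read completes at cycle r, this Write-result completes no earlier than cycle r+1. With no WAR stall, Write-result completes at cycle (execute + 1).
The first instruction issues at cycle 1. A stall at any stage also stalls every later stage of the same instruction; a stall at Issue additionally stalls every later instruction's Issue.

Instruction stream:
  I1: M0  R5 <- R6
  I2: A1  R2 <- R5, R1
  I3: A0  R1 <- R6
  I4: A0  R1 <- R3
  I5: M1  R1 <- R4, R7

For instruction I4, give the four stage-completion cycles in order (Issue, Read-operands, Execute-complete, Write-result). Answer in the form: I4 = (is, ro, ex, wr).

1) issue 1, read 2, done 7, write 8
2) issue 2, read 9, done 11, write 12  <RAW R5: wait I1 write@8>
3) issue 3, read 4, done 5, write 10  <WAR R1: wait I2 read@9>
4) issue 11, read 12, done 13, write 14  <struct: A0 busy until I3 writes@10>
5) issue 15, read 16, done 21, write 22  <WAW R1: wait I4 write@14>

I4 = (11, 12, 13, 14)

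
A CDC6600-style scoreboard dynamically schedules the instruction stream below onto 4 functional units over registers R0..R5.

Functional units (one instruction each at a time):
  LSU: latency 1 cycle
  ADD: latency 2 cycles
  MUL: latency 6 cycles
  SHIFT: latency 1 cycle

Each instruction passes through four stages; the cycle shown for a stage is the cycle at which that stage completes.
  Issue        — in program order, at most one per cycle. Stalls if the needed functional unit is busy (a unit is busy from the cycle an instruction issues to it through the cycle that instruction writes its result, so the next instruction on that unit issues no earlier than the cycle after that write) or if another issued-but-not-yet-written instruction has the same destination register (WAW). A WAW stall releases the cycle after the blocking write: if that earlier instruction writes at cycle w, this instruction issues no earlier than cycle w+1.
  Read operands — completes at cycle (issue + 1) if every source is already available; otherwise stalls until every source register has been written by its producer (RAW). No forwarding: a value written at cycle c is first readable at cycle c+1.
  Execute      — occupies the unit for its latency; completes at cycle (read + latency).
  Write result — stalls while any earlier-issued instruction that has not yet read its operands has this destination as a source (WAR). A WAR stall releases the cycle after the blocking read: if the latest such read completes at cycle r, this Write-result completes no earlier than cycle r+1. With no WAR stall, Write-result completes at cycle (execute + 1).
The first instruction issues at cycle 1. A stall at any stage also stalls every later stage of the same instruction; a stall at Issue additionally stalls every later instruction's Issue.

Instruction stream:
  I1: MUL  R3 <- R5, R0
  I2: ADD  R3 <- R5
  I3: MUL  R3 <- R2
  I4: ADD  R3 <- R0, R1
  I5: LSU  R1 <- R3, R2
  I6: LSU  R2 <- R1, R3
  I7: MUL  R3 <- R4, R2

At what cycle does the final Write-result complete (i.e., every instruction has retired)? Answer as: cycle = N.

1) issue 1, read 2, done 8, write 9
2) issue 10, read 11, done 13, write 14  <WAW R3: wait I1 write@9>
3) issue 15, read 16, done 22, write 23  <WAW R3: wait I2 write@14>
4) issue 24, read 25, done 27, write 28  <WAW R3: wait I3 write@23>
5) issue 25, read 29, done 30, write 31  <RAW R3: wait I4 write@28>
6) issue 32, read 33, done 34, write 35  <struct: LSU busy until I5 writes@31>
7) issue 33, read 36, done 42, write 43  <RAW R2: wait I6 write@35>

cycle = 43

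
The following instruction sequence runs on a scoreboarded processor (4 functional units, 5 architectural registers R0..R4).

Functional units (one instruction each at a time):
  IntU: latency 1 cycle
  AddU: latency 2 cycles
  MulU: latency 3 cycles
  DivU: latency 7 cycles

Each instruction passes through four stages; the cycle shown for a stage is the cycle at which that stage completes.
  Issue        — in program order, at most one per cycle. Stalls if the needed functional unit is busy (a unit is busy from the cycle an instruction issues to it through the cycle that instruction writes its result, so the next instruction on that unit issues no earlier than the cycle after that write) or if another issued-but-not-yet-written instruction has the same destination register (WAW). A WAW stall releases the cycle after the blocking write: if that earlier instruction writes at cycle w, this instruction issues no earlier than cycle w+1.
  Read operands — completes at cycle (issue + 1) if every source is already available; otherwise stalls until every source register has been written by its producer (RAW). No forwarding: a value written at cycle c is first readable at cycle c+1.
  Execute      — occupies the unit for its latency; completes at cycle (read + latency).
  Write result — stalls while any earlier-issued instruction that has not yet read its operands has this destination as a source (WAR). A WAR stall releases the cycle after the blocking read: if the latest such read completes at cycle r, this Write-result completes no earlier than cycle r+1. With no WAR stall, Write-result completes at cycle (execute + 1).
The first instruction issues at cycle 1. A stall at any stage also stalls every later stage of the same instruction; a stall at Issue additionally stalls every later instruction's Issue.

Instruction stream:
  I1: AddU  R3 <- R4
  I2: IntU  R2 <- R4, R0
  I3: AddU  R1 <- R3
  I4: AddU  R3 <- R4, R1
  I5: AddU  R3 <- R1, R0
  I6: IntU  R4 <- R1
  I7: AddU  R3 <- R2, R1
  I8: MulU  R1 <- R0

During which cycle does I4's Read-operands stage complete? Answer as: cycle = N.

cycle = 12

[I1] 1/2/4/5
[I2] 2/3/4/5
[I3] 6/7/9/10  (struct: AddU busy until I1 writes@5)
[I4] 11/12/14/15  (struct: AddU busy until I3 writes@10)
[I5] 16/17/19/20  (struct: AddU busy until I4 writes@15)
[I6] 17/18/19/20
[I7] 21/22/24/25  (struct: AddU busy until I5 writes@20)
[I8] 22/23/26/27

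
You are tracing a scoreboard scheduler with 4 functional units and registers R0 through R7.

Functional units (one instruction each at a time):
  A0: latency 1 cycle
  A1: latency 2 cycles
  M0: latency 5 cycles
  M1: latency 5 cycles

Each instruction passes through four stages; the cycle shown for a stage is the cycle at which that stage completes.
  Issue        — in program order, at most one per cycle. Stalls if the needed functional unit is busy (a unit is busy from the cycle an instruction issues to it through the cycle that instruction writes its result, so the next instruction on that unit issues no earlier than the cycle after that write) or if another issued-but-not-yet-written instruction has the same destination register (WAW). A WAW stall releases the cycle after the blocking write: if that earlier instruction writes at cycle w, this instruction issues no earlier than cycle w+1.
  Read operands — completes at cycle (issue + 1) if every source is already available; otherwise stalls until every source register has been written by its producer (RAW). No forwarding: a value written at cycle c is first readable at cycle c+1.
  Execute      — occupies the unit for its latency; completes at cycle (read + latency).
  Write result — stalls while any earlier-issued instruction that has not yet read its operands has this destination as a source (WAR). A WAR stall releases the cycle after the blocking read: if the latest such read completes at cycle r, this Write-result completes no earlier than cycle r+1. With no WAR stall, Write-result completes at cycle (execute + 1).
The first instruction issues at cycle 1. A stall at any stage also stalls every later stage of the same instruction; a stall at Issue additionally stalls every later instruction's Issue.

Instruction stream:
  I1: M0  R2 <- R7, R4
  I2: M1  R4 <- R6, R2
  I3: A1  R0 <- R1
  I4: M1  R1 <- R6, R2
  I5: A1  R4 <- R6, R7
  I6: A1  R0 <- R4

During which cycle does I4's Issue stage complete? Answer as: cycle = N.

  I1 | 1 | 2 | 7 | 8
  I2 | 2 | 9 | 14 | 15   RAW R2: wait I1 write@8
  I3 | 3 | 4 | 6 | 7
  I4 | 16 | 17 | 22 | 23   struct: M1 busy until I2 writes@15
  I5 | 17 | 18 | 20 | 21
  I6 | 22 | 23 | 25 | 26   struct: A1 busy until I5 writes@21

cycle = 16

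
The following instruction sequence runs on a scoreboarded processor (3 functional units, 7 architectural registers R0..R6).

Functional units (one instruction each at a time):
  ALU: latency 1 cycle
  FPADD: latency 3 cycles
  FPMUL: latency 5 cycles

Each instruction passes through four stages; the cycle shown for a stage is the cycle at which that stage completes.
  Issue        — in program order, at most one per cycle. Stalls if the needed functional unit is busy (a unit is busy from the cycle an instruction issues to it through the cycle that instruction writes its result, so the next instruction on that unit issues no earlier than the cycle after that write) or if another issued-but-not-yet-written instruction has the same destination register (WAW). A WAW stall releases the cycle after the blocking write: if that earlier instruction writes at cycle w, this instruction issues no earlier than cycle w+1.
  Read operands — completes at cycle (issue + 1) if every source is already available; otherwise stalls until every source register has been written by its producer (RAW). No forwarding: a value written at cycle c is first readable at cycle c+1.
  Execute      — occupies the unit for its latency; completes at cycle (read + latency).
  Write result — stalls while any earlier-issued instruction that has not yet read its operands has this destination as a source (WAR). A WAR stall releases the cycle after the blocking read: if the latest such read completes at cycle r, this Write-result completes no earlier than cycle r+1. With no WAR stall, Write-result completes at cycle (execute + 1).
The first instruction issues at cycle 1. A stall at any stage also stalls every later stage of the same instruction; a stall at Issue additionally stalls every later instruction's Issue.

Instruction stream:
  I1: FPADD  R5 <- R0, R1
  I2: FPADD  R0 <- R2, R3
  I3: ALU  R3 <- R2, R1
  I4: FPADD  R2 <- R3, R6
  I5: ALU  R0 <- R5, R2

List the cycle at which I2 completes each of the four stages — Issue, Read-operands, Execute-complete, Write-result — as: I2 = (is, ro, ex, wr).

I2 = (7, 8, 11, 12)

c1: I1→FPADD
c2: I1 RO
c5: I1 EX
c6: I1 WR R5
c7: I2→FPADD
c8: I2 RO | I3→ALU
c9: I3 RO
c10: I3 EX
c11: I2 EX | I3 WR R3
c12: I2 WR R0
c13: I4→FPADD
c14: I4 RO | I5→ALU
c17: I4 EX
c18: I4 WR R2
c19: I5 RO
c20: I5 EX
c21: I5 WR R0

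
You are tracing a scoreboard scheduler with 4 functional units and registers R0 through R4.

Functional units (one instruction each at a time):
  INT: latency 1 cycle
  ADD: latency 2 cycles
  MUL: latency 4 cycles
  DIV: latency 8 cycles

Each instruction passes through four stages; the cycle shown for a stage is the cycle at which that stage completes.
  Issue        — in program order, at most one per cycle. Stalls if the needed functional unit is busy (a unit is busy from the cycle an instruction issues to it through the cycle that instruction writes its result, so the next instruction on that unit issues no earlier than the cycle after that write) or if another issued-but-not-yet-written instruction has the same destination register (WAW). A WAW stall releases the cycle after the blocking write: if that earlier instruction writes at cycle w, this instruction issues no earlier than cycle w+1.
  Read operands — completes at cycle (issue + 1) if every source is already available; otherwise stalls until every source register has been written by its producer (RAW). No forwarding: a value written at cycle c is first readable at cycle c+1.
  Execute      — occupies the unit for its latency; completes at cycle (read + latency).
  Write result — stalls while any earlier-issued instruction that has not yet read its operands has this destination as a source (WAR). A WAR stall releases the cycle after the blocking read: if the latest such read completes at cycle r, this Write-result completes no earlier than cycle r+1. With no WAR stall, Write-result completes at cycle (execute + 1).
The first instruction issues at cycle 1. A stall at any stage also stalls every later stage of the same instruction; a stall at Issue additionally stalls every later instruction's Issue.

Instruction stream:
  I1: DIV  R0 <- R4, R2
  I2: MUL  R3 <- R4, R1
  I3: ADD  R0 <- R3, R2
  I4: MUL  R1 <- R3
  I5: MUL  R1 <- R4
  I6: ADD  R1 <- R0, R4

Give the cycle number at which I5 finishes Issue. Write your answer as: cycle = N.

[I1] 1/2/10/11
[I2] 2/3/7/8
[I3] 12/13/15/16  (WAW R0: wait I1 write@11)
[I4] 13/14/18/19
[I5] 20/21/25/26  (struct: MUL busy until I4 writes@19)
[I6] 27/28/30/31  (WAW R1: wait I5 write@26)

cycle = 20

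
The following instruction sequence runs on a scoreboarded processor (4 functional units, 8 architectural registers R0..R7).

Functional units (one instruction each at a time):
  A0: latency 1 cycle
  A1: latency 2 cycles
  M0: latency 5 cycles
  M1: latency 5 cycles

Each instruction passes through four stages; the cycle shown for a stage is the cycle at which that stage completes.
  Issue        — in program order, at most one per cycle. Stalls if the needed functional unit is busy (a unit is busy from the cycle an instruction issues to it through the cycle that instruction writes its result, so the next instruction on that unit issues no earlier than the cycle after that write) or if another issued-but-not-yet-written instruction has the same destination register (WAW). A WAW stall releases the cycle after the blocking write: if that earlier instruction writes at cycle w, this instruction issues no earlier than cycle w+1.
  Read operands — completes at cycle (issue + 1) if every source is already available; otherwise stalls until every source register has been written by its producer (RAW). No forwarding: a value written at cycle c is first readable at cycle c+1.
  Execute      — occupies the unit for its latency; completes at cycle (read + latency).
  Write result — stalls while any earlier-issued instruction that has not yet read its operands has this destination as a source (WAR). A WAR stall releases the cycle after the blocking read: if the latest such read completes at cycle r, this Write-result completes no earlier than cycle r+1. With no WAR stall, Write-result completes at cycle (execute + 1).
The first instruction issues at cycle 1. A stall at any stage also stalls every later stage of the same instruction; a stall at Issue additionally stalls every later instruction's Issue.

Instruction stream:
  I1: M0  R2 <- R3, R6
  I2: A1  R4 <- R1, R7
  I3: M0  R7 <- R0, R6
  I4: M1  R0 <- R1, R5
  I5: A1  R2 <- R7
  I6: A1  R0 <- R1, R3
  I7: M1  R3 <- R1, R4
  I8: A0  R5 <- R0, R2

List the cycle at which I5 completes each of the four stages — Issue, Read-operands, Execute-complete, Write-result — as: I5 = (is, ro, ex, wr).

[1] I1 issues→M0
[2] I1 reads · I2 issues→A1
[3] I2 reads
[5] I2 exec-done
[6] I2 writes R4
[7] I1 exec-done
[8] I1 writes R2
[9] I3 issues→M0
[10] I3 reads · I4 issues→M1
[11] I4 reads · I5 issues→A1
[15] I3 exec-done
[16] I3 writes R7 · I4 exec-done
[17] I4 writes R0 · I5 reads
[19] I5 exec-done
[20] I5 writes R2
[21] I6 issues→A1
[22] I6 reads · I7 issues→M1
[23] I7 reads · I8 issues→A0
[24] I6 exec-done
[25] I6 writes R0
[26] I8 reads
[27] I8 exec-done
[28] I7 exec-done · I8 writes R5
[29] I7 writes R3

I5 = (11, 17, 19, 20)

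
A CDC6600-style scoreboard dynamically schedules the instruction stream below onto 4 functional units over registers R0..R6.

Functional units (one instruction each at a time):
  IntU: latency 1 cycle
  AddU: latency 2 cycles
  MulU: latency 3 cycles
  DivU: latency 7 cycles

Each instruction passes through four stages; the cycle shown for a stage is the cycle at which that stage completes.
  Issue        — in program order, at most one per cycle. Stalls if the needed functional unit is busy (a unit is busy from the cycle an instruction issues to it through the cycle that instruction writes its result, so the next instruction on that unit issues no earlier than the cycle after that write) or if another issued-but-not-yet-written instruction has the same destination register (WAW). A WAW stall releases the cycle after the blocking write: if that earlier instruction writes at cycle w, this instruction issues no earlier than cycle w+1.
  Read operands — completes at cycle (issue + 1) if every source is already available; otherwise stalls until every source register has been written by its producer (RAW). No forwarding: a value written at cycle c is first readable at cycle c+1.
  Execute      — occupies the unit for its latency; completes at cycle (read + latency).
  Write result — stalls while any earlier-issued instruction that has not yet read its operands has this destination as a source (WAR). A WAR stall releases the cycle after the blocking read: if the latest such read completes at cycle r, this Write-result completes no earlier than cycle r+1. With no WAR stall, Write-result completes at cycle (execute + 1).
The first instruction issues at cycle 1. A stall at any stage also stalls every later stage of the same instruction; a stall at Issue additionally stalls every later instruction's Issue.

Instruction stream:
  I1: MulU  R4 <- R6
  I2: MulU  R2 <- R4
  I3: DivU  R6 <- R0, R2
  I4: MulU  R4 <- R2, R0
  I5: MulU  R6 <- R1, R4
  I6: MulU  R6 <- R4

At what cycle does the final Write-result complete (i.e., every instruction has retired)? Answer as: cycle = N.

cycle = 33

c1: I1 dispatched to MulU
c2: I1 operands ready
c5: I1 complete
c6: R4←I1
c7: I2 dispatched to MulU
c8: I2 operands ready | I3 dispatched to DivU
c11: I2 complete
c12: R2←I2
c13: I3 operands ready | I4 dispatched to MulU
c14: I4 operands ready
c17: I4 complete
c18: R4←I4
c20: I3 complete
c21: R6←I3
c22: I5 dispatched to MulU
c23: I5 operands ready
c26: I5 complete
c27: R6←I5
c28: I6 dispatched to MulU
c29: I6 operands ready
c32: I6 complete
c33: R6←I6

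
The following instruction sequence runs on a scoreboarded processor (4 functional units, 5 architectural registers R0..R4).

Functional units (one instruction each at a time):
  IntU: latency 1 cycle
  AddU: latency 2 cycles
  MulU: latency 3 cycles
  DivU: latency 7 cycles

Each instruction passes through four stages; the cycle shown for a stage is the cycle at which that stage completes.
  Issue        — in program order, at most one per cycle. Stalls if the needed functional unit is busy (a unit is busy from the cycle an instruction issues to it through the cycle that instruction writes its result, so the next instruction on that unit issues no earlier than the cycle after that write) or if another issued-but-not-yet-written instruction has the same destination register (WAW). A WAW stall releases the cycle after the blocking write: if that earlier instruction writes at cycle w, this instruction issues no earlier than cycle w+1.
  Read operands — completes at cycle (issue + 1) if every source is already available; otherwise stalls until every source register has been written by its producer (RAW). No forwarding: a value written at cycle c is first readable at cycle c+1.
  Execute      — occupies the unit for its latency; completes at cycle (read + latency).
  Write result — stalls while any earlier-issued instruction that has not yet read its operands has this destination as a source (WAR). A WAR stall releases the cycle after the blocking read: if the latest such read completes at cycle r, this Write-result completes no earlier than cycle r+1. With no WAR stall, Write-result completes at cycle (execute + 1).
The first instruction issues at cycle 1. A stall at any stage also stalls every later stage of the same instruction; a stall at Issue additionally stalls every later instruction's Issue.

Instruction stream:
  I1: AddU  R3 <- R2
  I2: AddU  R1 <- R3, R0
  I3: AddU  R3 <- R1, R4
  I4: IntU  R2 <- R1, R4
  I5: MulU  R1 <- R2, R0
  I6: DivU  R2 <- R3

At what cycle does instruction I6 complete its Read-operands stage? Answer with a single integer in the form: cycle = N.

cycle 1: issue I1 (AddU)
cycle 2: I1 read-ops
cycle 4: I1 finished on AddU
cycle 5: I1→R3
cycle 6: issue I2 (AddU)
cycle 7: I2 read-ops
cycle 9: I2 finished on AddU
cycle 10: I2→R1
cycle 11: issue I3 (AddU)
cycle 12: I3 read-ops, issue I4 (IntU)
cycle 13: I4 read-ops, issue I5 (MulU)
cycle 14: I3 finished on AddU, I4 finished on IntU
cycle 15: I3→R3, I4→R2
cycle 16: I5 read-ops, issue I6 (DivU)
cycle 17: I6 read-ops
cycle 19: I5 finished on MulU
cycle 20: I5→R1
cycle 24: I6 finished on DivU
cycle 25: I6→R2

cycle = 17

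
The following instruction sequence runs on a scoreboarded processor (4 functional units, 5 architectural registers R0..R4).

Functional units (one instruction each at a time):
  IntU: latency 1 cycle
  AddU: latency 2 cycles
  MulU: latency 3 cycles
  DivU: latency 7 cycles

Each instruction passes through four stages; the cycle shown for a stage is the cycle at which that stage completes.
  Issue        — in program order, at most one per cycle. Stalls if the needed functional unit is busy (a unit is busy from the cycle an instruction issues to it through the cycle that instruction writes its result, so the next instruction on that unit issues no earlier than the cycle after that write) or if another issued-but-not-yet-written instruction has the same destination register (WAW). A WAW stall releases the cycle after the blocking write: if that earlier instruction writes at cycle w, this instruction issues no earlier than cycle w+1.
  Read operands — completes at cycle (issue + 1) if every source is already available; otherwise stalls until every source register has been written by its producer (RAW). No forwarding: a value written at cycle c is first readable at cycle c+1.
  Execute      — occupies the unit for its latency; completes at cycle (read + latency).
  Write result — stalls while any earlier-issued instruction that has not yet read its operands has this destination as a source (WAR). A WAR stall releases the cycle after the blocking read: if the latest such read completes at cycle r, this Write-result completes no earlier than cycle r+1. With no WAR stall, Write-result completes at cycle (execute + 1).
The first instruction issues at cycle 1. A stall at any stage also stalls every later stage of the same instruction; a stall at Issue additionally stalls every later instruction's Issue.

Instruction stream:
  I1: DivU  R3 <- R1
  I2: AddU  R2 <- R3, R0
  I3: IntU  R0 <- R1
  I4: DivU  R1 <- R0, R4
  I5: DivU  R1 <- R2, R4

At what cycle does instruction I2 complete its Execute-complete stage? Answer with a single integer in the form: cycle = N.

cycle = 13

1) issue 1, read 2, done 9, write 10
2) issue 2, read 11, done 13, write 14  <RAW R3: wait I1 write@10>
3) issue 3, read 4, done 5, write 12  <WAR R0: wait I2 read@11>
4) issue 11, read 13, done 20, write 21  <struct: DivU busy until I1 writes@10 / RAW R0: wait I3 write@12>
5) issue 22, read 23, done 30, write 31  <struct: DivU busy until I4 writes@21>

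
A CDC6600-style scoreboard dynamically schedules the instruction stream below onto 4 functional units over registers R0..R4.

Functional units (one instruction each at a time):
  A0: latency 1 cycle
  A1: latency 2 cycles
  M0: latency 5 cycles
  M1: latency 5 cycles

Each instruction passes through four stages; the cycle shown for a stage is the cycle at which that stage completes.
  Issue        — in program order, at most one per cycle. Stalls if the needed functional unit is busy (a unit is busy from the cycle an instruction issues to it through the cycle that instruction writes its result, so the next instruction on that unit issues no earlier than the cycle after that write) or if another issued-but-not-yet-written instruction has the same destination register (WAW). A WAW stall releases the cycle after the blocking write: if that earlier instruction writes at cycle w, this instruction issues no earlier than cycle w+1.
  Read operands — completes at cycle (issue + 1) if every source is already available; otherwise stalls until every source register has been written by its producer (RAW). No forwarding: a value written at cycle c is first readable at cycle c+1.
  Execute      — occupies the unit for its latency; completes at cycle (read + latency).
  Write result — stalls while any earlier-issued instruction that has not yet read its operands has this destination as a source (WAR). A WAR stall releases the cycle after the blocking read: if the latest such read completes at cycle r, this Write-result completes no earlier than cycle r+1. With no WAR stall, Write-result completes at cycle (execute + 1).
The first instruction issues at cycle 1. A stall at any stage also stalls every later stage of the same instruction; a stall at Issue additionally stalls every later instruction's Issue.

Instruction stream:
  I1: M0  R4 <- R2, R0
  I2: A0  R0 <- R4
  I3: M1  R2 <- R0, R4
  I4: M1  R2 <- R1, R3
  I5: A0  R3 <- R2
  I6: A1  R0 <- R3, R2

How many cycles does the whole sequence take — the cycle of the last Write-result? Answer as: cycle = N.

1) issue 1, read 2, done 7, write 8
2) issue 2, read 9, done 10, write 11  <RAW R4: wait I1 write@8>
3) issue 3, read 12, done 17, write 18  <RAW R0: wait I2 write@11>
4) issue 19, read 20, done 25, write 26  <struct: M1 busy until I3 writes@18>
5) issue 20, read 27, done 28, write 29  <RAW R2: wait I4 write@26>
6) issue 21, read 30, done 32, write 33  <RAW R3: wait I5 write@29>

cycle = 33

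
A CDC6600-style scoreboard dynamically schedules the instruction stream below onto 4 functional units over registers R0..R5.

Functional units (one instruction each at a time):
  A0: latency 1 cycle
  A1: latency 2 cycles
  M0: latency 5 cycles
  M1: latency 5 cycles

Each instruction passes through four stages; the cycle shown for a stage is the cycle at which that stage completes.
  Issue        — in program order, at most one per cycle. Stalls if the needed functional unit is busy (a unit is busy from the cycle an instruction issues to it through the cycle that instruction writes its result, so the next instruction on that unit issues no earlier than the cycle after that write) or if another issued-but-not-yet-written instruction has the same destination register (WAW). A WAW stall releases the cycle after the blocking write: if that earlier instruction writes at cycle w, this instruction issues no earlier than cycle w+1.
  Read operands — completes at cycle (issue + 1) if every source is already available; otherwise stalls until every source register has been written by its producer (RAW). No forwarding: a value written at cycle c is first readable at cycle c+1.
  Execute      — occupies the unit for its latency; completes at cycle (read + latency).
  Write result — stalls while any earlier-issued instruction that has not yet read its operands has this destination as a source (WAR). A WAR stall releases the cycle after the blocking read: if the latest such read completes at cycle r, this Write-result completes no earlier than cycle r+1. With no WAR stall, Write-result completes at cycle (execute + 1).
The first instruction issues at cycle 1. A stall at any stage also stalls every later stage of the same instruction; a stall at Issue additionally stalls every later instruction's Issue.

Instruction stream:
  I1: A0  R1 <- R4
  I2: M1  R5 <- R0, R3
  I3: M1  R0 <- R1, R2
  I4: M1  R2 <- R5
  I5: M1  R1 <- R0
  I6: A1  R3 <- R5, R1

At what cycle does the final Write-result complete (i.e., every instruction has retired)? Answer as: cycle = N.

I1: IS=1 RO=2 EX=3 WR=4
I2: IS=2 RO=3 EX=8 WR=9
I3: IS=10 RO=11 EX=16 WR=17  [struct: M1 busy until I2 writes@9]
I4: IS=18 RO=19 EX=24 WR=25  [struct: M1 busy until I3 writes@17]
I5: IS=26 RO=27 EX=32 WR=33  [struct: M1 busy until I4 writes@25]
I6: IS=27 RO=34 EX=36 WR=37  [RAW R1: wait I5 write@33]

cycle = 37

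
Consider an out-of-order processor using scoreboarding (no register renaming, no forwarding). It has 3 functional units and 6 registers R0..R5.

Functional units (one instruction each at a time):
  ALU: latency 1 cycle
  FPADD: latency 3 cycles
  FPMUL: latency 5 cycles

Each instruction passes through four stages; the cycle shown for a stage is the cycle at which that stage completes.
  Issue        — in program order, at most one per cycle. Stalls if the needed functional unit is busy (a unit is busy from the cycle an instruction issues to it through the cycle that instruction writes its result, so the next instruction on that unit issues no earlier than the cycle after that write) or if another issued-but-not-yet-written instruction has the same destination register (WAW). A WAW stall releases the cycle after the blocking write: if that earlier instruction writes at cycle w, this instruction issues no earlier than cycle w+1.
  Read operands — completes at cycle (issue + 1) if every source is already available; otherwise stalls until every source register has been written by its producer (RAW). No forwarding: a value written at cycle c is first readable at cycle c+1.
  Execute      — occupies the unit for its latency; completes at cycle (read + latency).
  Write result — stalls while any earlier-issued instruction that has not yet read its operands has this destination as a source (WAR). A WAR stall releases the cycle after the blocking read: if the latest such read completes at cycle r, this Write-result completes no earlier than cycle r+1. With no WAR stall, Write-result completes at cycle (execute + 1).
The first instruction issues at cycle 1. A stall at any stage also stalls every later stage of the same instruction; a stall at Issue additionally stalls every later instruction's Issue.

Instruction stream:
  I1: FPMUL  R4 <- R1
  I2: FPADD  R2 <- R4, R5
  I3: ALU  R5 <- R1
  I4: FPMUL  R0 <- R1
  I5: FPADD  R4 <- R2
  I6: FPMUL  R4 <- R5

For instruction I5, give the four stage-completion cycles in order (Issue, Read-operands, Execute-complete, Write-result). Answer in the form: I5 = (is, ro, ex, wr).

[1] issue I1 (FPMUL)
[2] I1 read-ops | issue I2 (FPADD)
[3] issue I3 (ALU)
[4] I3 read-ops
[5] I3 finished on ALU
[7] I1 finished on FPMUL
[8] I1→R4
[9] I2 read-ops | issue I4 (FPMUL)
[10] I3→R5 | I4 read-ops
[12] I2 finished on FPADD
[13] I2→R2
[14] issue I5 (FPADD)
[15] I4 finished on FPMUL | I5 read-ops
[16] I4→R0
[18] I5 finished on FPADD
[19] I5→R4
[20] issue I6 (FPMUL)
[21] I6 read-ops
[26] I6 finished on FPMUL
[27] I6→R4

I5 = (14, 15, 18, 19)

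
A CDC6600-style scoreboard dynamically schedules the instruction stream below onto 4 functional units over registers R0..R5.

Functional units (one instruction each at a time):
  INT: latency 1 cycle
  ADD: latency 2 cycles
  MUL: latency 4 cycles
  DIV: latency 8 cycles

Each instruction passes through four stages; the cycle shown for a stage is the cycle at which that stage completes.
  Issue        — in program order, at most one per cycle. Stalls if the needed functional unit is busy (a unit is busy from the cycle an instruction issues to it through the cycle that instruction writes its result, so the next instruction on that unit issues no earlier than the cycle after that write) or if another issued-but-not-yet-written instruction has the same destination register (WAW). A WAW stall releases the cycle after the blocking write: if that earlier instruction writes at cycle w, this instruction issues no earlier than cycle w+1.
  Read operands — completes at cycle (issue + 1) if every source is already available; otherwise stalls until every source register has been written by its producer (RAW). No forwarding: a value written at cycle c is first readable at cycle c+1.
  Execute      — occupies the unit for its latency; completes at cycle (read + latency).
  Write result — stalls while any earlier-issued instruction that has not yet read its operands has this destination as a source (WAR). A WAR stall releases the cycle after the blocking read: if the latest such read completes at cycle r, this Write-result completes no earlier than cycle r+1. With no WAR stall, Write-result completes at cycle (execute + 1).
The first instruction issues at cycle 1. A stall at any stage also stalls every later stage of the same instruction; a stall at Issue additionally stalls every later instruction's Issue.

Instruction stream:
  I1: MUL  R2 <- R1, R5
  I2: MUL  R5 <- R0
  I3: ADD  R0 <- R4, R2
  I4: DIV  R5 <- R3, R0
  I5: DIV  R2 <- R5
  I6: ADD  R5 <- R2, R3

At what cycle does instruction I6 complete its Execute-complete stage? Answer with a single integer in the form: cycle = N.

cycle = 39

I1 -> (1, 2, 6, 7)
I2 -> (8, 9, 13, 14)  // struct: MUL busy until I1 writes@7
I3 -> (9, 10, 12, 13)
I4 -> (15, 16, 24, 25)  // WAW R5: wait I2 write@14
I5 -> (26, 27, 35, 36)  // struct: DIV busy until I4 writes@25
I6 -> (27, 37, 39, 40)  // RAW R2: wait I5 write@36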